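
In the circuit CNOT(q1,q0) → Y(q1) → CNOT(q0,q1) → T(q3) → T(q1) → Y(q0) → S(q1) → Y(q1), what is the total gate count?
8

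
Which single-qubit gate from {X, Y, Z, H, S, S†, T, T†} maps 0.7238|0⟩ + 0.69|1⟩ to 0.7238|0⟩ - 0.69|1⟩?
Z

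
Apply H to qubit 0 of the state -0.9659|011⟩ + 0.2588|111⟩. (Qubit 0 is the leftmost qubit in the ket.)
-0.5|011⟩ - 0.866|111⟩

H on qubit 0 mixes each pair of kets that differ only in qubit 0: amplitudes (a, b) of (|…0…⟩, |…1…⟩) become ((a + b)/√2, (a − b)/√2). Kets absent from the input have amplitude 0.
(|011⟩, |111⟩): (a, b) = (-0.9659, 0.2588) → (-0.5, -0.866)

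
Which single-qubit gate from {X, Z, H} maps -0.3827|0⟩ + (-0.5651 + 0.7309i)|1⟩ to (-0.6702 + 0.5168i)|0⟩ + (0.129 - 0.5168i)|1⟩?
H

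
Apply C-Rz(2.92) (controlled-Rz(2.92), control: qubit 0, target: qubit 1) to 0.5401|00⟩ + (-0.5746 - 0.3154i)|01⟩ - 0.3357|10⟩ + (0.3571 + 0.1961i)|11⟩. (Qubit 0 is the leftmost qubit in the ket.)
0.5401|00⟩ + (-0.5746 - 0.3154i)|01⟩ + (-0.03712 + 0.3336i)|10⟩ + (-0.1554 + 0.3766i)|11⟩

C-Rz(2.92) leaves the control-|0⟩ kets |00⟩, |01⟩ unchanged and applies Rz(2.92) to qubit 1 on the control-|1⟩ pair (|10⟩, |11⟩).
Rz(2.92) = [[e^(−iθ/2), 0], [0, e^(iθ/2)]] with e^(±iθ/2) = cos(θ/2) ± i·sin(θ/2); θ = 2.92, cos(θ/2) ≈ 0.11057, sin(θ/2) ≈ 0.993868.
With a = amp(|10⟩) = -0.3357 and b = amp(|11⟩) = (0.3571 + 0.1961i):
new amp(|10⟩) = (0.11057 - 0.993868i)·a = (-0.03712 + 0.3336i)
new amp(|11⟩) = (0.11057 + 0.993868i)·b = (-0.1554 + 0.3766i)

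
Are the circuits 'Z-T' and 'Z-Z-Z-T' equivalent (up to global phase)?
Yes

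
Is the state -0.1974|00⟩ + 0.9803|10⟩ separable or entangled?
Separable

Writing the state as a|00⟩ + b|01⟩ + c|10⟩ + d|11⟩, it is a product state iff ad − bc = 0.
Here (a, b, c, d) = (-0.1974, 0, 0.9803, 0): ad − bc = (-0.1974)(0) − (0)(0.9803) = 0, so the state is separable.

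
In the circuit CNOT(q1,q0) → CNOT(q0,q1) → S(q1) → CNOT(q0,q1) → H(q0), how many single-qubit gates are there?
2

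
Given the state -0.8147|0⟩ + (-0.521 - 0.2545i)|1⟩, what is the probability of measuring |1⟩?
0.3362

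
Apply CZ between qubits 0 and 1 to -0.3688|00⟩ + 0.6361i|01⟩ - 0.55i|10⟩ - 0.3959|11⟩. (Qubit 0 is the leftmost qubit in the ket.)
-0.3688|00⟩ + 0.6361i|01⟩ - 0.55i|10⟩ + 0.3959|11⟩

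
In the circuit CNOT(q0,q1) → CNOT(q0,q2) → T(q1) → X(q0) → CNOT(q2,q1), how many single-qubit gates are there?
2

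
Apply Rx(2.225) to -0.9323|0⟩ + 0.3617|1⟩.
(-0.4125 - 0.3244i)|0⟩ + (0.16 + 0.8361i)|1⟩

Rx(2.225) = [[cos(θ/2), −i·sin(θ/2)], [−i·sin(θ/2), cos(θ/2)]]; θ = 2.225, cos(θ/2) ≈ 0.442421, sin(θ/2) ≈ 0.896808.
With a = amp(|0⟩) = -0.9323 and b = amp(|1⟩) = 0.3617:
new amp(|0⟩) = (0.442421)·a + (-0.896808i)·b = (-0.4125 - 0.3244i)
new amp(|1⟩) = (-0.896808i)·a + (0.442421)·b = (0.16 + 0.8361i)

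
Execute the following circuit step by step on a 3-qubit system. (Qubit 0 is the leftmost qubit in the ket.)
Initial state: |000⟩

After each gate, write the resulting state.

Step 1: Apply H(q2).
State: 1/√2|000⟩ + 1/√2|001⟩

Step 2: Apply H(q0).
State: 1/2|000⟩ + 1/2|001⟩ + 1/2|100⟩ + 1/2|101⟩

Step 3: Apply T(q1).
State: 1/2|000⟩ + 1/2|001⟩ + 1/2|100⟩ + 1/2|101⟩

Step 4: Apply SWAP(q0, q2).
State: 1/2|000⟩ + 1/2|001⟩ + 1/2|100⟩ + 1/2|101⟩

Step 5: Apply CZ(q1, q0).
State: 1/2|000⟩ + 1/2|001⟩ + 1/2|100⟩ + 1/2|101⟩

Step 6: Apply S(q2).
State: 1/2|000⟩ + (1/2)i|001⟩ + 1/2|100⟩ + (1/2)i|101⟩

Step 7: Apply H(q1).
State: 1/√8|000⟩ + (1/√8)i|001⟩ + 1/√8|010⟩ + (1/√8)i|011⟩ + 1/√8|100⟩ + (1/√8)i|101⟩ + 1/√8|110⟩ + (1/√8)i|111⟩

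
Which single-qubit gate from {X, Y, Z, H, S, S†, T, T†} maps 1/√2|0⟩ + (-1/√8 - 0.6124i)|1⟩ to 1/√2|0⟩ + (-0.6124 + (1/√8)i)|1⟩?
S†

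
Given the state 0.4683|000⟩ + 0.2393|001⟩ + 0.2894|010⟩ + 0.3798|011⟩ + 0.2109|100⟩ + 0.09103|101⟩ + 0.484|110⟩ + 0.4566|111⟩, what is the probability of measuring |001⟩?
0.05726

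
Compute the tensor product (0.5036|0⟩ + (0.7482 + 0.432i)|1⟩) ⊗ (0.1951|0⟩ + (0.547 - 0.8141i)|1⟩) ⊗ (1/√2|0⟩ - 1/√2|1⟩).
0.06947|000⟩ - 0.06947|001⟩ + (0.1948 - 0.2899i)|010⟩ + (-0.1948 + 0.2899i)|011⟩ + (0.1032 + 0.0596i)|100⟩ + (-0.1032 - 0.0596i)|101⟩ + (0.5381 - 0.2636i)|110⟩ + (-0.5381 + 0.2636i)|111⟩

amp(|b₁b₂…⟩) = product of the factor amplitudes for bits b₁, b₂, …; only kets whose every factor amplitude is nonzero survive.
|000⟩: (0.5036)(0.1951)(1/√2) = 0.06947
|001⟩: (0.5036)(0.1951)(-1/√2) = -0.06947
|010⟩: (0.5036)(0.547 - 0.8141i)(1/√2) = (0.1948 - 0.2899i)
|011⟩: (0.5036)(0.547 - 0.8141i)(-1/√2) = (-0.1948 + 0.2899i)
|100⟩: (0.7482 + 0.432i)(0.1951)(1/√2) = (0.1032 + 0.0596i)
|101⟩: (0.7482 + 0.432i)(0.1951)(-1/√2) = (-0.1032 - 0.0596i)
|110⟩: (0.7482 + 0.432i)(0.547 - 0.8141i)(1/√2) = (0.5381 - 0.2636i)
|111⟩: (0.7482 + 0.432i)(0.547 - 0.8141i)(-1/√2) = (-0.5381 + 0.2636i)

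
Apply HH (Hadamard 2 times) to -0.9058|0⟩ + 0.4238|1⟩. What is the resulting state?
-0.9058|0⟩ + 0.4238|1⟩

H² = I, so an even number of Hadamards cancels: H^2 = I and the state is unchanged.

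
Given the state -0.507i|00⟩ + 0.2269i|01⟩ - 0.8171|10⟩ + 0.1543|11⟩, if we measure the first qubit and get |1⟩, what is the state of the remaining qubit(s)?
-0.9826|0⟩ + 0.1856|1⟩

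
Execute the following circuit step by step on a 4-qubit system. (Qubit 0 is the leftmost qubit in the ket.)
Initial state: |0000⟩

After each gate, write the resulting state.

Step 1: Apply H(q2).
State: 1/√2|0000⟩ + 1/√2|0010⟩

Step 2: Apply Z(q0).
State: 1/√2|0000⟩ + 1/√2|0010⟩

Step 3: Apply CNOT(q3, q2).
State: 1/√2|0000⟩ + 1/√2|0010⟩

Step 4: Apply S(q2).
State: 1/√2|0000⟩ + (1/√2)i|0010⟩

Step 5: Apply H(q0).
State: 1/2|0000⟩ + (1/2)i|0010⟩ + 1/2|1000⟩ + (1/2)i|1010⟩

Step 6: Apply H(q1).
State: 1/√8|0000⟩ + (1/√8)i|0010⟩ + 1/√8|0100⟩ + (1/√8)i|0110⟩ + 1/√8|1000⟩ + (1/√8)i|1010⟩ + 1/√8|1100⟩ + (1/√8)i|1110⟩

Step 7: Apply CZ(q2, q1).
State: 1/√8|0000⟩ + (1/√8)i|0010⟩ + 1/√8|0100⟩ - (1/√8)i|0110⟩ + 1/√8|1000⟩ + (1/√8)i|1010⟩ + 1/√8|1100⟩ - (1/√8)i|1110⟩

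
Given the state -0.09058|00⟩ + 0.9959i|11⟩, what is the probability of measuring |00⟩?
0.008205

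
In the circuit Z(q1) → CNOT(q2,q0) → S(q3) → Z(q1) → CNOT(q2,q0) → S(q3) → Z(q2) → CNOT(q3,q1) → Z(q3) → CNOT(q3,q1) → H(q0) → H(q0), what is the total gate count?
12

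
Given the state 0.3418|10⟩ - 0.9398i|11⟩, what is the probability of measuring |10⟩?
0.1168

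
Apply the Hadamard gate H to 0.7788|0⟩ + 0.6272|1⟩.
0.9942|0⟩ + 0.1072|1⟩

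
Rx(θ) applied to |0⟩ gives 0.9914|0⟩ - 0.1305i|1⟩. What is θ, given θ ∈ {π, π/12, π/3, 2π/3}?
π/12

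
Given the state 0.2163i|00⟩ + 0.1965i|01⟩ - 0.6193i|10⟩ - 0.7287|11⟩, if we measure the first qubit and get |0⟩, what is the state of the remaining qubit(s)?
0.7402i|0⟩ + 0.6724i|1⟩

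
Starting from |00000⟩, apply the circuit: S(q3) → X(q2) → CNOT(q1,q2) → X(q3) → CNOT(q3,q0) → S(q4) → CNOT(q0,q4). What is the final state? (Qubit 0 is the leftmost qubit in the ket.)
|10111⟩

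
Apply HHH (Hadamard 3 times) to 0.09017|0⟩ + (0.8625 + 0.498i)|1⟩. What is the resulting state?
(0.6736 + 0.3521i)|0⟩ + (-0.5461 - 0.3521i)|1⟩

H² = I, so H^3 = H: a single Hadamard. With (a, b) = (0.09017, (0.8625 + 0.498i)), H gives ((a + b)/√2, (a − b)/√2) = ((0.6736 + 0.3521i), (-0.5461 - 0.3521i)).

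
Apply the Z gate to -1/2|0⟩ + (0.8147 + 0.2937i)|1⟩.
-1/2|0⟩ + (-0.8147 - 0.2937i)|1⟩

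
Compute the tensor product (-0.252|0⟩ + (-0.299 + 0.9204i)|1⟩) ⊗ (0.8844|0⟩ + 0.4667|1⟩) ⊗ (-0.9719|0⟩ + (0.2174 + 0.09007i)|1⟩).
0.2166|000⟩ + (-0.04845 - 0.02007i)|001⟩ + 0.1143|010⟩ + (-0.02557 - 0.01059i)|011⟩ + (0.257 - 0.7911i)|100⟩ + (-0.1308 + 0.1531i)|101⟩ + (0.1356 - 0.4175i)|110⟩ + (-0.06903 + 0.08082i)|111⟩

amp(|b₁b₂…⟩) = product of the factor amplitudes for bits b₁, b₂, …; only kets whose every factor amplitude is nonzero survive.
|000⟩: (-0.252)(0.8844)(-0.9719) = 0.2166
|001⟩: (-0.252)(0.8844)(0.2174 + 0.09007i) = (-0.04845 - 0.02007i)
|010⟩: (-0.252)(0.4667)(-0.9719) = 0.1143
|011⟩: (-0.252)(0.4667)(0.2174 + 0.09007i) = (-0.02557 - 0.01059i)
|100⟩: (-0.299 + 0.9204i)(0.8844)(-0.9719) = (0.257 - 0.7911i)
|101⟩: (-0.299 + 0.9204i)(0.8844)(0.2174 + 0.09007i) = (-0.1308 + 0.1531i)
|110⟩: (-0.299 + 0.9204i)(0.4667)(-0.9719) = (0.1356 - 0.4175i)
|111⟩: (-0.299 + 0.9204i)(0.4667)(0.2174 + 0.09007i) = (-0.06903 + 0.08082i)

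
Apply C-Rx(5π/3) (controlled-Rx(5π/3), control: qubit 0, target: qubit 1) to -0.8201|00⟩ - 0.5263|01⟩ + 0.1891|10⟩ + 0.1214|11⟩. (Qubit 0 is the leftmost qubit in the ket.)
-0.8201|00⟩ - 0.5263|01⟩ + (-0.1638 - 0.0607i)|10⟩ + (-0.1051 - 0.09455i)|11⟩

C-Rx(5π/3) leaves the control-|0⟩ kets |00⟩, |01⟩ unchanged and applies Rx(5π/3) to qubit 1 on the control-|1⟩ pair (|10⟩, |11⟩).
Rx(5π/3) = [[cos(θ/2), −i·sin(θ/2)], [−i·sin(θ/2), cos(θ/2)]]; θ = 5π/3, cos(θ/2) ≈ -0.866025, sin(θ/2) ≈ 0.5.
With a = amp(|10⟩) = 0.1891 and b = amp(|11⟩) = 0.1214:
new amp(|10⟩) = (-0.866025)·a + (-0.5i)·b = (-0.1638 - 0.0607i)
new amp(|11⟩) = (-0.5i)·a + (-0.866025)·b = (-0.1051 - 0.09455i)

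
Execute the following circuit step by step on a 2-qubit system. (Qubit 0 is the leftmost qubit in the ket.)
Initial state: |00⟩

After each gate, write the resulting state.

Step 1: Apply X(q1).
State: |01⟩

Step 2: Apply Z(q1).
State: -|01⟩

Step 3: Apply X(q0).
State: -|11⟩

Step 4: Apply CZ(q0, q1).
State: |11⟩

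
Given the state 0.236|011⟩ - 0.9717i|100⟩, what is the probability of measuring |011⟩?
0.0557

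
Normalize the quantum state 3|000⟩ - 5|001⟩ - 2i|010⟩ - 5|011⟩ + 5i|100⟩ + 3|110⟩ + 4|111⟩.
0.2822|000⟩ - 0.4704|001⟩ - 0.1881i|010⟩ - 0.4704|011⟩ + 0.4704i|100⟩ + 0.2822|110⟩ + 0.3763|111⟩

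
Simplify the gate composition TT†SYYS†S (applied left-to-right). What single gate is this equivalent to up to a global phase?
S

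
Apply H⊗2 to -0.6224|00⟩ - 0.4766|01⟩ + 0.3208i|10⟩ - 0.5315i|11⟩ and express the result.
(-0.5495 - 0.1054i)|00⟩ + (-0.0729 + 0.4262i)|01⟩ + (-0.5495 + 0.1054i)|10⟩ + (-0.0729 - 0.4262i)|11⟩

H⊗2 gives amp(|y⟩) = (1/2) Σ_x (−1)^(x·y) amp(|x⟩), where x·y is the number of positions in which both x and y have a 1.
|00⟩: (-0.6224 - 0.4766 + 0.3208i - 0.5315i)/2 = (-0.5495 - 0.1054i)
|01⟩: (-0.6224 + 0.4766 + 0.3208i + 0.5315i)/2 = (-0.0729 + 0.4262i)
|10⟩: (-0.6224 - 0.4766 - 0.3208i + 0.5315i)/2 = (-0.5495 + 0.1054i)
|11⟩: (-0.6224 + 0.4766 - 0.3208i - 0.5315i)/2 = (-0.0729 - 0.4262i)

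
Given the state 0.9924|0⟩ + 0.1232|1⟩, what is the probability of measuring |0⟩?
0.9849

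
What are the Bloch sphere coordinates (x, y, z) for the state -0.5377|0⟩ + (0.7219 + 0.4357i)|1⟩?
(-0.7763, -0.4686, -0.4219)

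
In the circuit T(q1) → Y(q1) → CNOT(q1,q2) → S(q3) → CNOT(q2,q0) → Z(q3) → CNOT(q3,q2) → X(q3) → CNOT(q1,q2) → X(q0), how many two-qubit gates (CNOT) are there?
4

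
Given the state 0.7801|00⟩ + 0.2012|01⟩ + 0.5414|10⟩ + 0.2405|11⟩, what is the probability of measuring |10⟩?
0.2931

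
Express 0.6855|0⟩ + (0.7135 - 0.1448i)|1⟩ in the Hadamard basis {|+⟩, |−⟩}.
(0.9892 - 0.1024i)|+⟩ + (-0.0198 + 0.1024i)|−⟩

With |ψ⟩ = α|0⟩ + β|1⟩, the Hadamard-basis coefficients are ⟨+|ψ⟩ = (α + β)/√2 and ⟨−|ψ⟩ = (α − β)/√2.
Here α = 0.6855, β = (0.7135 - 0.1448i): (α + β)/√2 = (0.9892 - 0.1024i), (α − β)/√2 = (-0.0198 + 0.1024i).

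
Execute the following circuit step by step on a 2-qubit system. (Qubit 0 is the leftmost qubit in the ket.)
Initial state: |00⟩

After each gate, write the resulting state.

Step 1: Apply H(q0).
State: 1/√2|00⟩ + 1/√2|10⟩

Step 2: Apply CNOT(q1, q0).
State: 1/√2|00⟩ + 1/√2|10⟩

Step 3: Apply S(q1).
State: 1/√2|00⟩ + 1/√2|10⟩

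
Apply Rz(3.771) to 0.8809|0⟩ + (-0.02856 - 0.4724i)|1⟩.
(-0.2727 - 0.8376i)|0⟩ + (0.458 + 0.1191i)|1⟩

Rz(3.771) = [[e^(−iθ/2), 0], [0, e^(iθ/2)]] with e^(±iθ/2) = cos(θ/2) ± i·sin(θ/2); θ = 3.771, cos(θ/2) ≈ -0.309535, sin(θ/2) ≈ 0.950888.
With a = amp(|0⟩) = 0.8809 and b = amp(|1⟩) = (-0.02856 - 0.4724i):
new amp(|0⟩) = (-0.309535 - 0.950888i)·a = (-0.2727 - 0.8376i)
new amp(|1⟩) = (-0.309535 + 0.950888i)·b = (0.458 + 0.1191i)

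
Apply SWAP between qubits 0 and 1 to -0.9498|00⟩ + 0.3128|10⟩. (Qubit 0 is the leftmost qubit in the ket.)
-0.9498|00⟩ + 0.3128|01⟩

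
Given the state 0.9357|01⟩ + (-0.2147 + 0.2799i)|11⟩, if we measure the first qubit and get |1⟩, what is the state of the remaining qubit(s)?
(-0.6086 + 0.7935i)|1⟩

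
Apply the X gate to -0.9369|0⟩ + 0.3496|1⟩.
0.3496|0⟩ - 0.9369|1⟩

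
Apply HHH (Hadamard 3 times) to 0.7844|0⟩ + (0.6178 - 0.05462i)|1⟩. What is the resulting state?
(0.9915 - 0.03862i)|0⟩ + (0.1178 + 0.03862i)|1⟩

H² = I, so H^3 = H: a single Hadamard. With (a, b) = (0.7844, (0.6178 - 0.05462i)), H gives ((a + b)/√2, (a − b)/√2) = ((0.9915 - 0.03862i), (0.1178 + 0.03862i)).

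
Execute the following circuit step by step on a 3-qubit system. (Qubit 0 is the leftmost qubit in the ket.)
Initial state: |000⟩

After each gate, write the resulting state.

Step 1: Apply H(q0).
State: 1/√2|000⟩ + 1/√2|100⟩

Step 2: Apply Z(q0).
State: 1/√2|000⟩ - 1/√2|100⟩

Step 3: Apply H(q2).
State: 1/2|000⟩ + 1/2|001⟩ - 1/2|100⟩ - 1/2|101⟩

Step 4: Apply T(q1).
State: 1/2|000⟩ + 1/2|001⟩ - 1/2|100⟩ - 1/2|101⟩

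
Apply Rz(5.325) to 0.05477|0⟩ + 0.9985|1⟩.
(-0.0486 - 0.02525i)|0⟩ + (-0.8861 + 0.4603i)|1⟩

Rz(5.325) = [[e^(−iθ/2), 0], [0, e^(iθ/2)]] with e^(±iθ/2) = cos(θ/2) ± i·sin(θ/2); θ = 5.325, cos(θ/2) ≈ -0.887414, sin(θ/2) ≈ 0.460974.
With a = amp(|0⟩) = 0.05477 and b = amp(|1⟩) = 0.9985:
new amp(|0⟩) = (-0.887414 - 0.460974i)·a = (-0.0486 - 0.02525i)
new amp(|1⟩) = (-0.887414 + 0.460974i)·b = (-0.8861 + 0.4603i)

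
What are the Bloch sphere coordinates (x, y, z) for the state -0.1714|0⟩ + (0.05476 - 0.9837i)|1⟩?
(-0.01877, 0.3372, -0.9413)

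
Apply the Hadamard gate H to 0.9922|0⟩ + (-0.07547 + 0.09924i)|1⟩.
(0.6482 + 0.07017i)|0⟩ + (0.755 - 0.07017i)|1⟩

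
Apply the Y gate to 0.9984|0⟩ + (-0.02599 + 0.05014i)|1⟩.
(0.05014 + 0.02599i)|0⟩ + 0.9984i|1⟩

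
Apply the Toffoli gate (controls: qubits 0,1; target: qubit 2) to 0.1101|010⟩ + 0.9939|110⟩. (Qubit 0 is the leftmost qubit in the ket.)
0.1101|010⟩ + 0.9939|111⟩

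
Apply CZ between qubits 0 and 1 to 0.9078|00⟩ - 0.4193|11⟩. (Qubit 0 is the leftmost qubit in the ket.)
0.9078|00⟩ + 0.4193|11⟩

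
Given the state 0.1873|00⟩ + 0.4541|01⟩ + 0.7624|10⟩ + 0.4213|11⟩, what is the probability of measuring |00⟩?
0.03508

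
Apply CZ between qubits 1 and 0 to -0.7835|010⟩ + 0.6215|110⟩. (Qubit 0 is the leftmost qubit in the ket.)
-0.7835|010⟩ - 0.6215|110⟩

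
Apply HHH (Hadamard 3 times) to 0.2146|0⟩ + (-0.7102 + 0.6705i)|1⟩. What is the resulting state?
(-0.3504 + 0.4741i)|0⟩ + (0.6539 - 0.4741i)|1⟩

H² = I, so H^3 = H: a single Hadamard. With (a, b) = (0.2146, (-0.7102 + 0.6705i)), H gives ((a + b)/√2, (a − b)/√2) = ((-0.3504 + 0.4741i), (0.6539 - 0.4741i)).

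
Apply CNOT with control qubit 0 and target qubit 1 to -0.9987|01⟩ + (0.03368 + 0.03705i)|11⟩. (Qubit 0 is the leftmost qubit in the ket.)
-0.9987|01⟩ + (0.03368 + 0.03705i)|10⟩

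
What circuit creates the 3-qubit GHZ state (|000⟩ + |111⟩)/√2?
H(q0) → CNOT(q0,q1) → CNOT(q0,q2)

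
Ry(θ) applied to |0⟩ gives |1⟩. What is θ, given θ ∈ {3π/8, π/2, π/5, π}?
π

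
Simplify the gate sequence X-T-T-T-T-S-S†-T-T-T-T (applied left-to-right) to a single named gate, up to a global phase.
X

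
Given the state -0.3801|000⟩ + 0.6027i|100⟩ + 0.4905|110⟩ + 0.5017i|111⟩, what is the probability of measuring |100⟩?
0.3632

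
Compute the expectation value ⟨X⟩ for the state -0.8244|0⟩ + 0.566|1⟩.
-0.9332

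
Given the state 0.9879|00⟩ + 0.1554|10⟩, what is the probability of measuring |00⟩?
0.9759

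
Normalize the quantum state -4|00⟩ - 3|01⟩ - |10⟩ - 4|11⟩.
-0.6172|00⟩ - 0.4629|01⟩ - 0.1543|10⟩ - 0.6172|11⟩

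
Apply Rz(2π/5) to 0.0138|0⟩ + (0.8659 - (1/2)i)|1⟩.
(0.01116 - 0.008111i)|0⟩ + (0.9944 + 0.1045i)|1⟩

Rz(2π/5) = [[e^(−iθ/2), 0], [0, e^(iθ/2)]] with e^(±iθ/2) = cos(θ/2) ± i·sin(θ/2); θ = 2π/5, cos(θ/2) ≈ 0.809017, sin(θ/2) ≈ 0.587785.
With a = amp(|0⟩) = 0.0138 and b = amp(|1⟩) = (0.8659 - (1/2)i):
new amp(|0⟩) = (0.809017 - 0.587785i)·a = (0.01116 - 0.008111i)
new amp(|1⟩) = (0.809017 + 0.587785i)·b = (0.9944 + 0.1045i)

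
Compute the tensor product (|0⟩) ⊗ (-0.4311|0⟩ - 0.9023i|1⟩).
-0.4311|00⟩ - 0.9023i|01⟩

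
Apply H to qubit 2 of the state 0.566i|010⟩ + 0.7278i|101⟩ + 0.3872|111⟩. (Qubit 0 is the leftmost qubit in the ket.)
0.4002i|010⟩ + 0.4002i|011⟩ + 0.5146i|100⟩ - 0.5146i|101⟩ + 0.2738|110⟩ - 0.2738|111⟩

H on qubit 2 mixes each pair of kets that differ only in qubit 2: amplitudes (a, b) of (|…0…⟩, |…1…⟩) become ((a + b)/√2, (a − b)/√2). Kets absent from the input have amplitude 0.
(|010⟩, |011⟩): (a, b) = (0.566i, 0) → (0.4002i, 0.4002i)
(|100⟩, |101⟩): (a, b) = (0, 0.7278i) → (0.5146i, -0.5146i)
(|110⟩, |111⟩): (a, b) = (0, 0.3872) → (0.2738, -0.2738)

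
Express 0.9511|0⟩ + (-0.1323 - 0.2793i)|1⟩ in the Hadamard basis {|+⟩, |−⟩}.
(0.579 - 0.1975i)|+⟩ + (0.7661 + 0.1975i)|−⟩

With |ψ⟩ = α|0⟩ + β|1⟩, the Hadamard-basis coefficients are ⟨+|ψ⟩ = (α + β)/√2 and ⟨−|ψ⟩ = (α − β)/√2.
Here α = 0.9511, β = (-0.1323 - 0.2793i): (α + β)/√2 = (0.579 - 0.1975i), (α − β)/√2 = (0.7661 + 0.1975i).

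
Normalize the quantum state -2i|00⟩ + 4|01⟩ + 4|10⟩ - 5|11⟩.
-0.2561i|00⟩ + 0.5121|01⟩ + 0.5121|10⟩ - 0.6402|11⟩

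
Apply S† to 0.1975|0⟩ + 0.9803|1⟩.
0.1975|0⟩ - 0.9803i|1⟩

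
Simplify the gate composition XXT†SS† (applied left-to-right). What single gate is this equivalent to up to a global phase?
T†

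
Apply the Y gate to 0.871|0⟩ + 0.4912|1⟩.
-0.4912i|0⟩ + 0.871i|1⟩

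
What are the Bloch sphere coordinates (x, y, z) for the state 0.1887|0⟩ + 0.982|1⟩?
(0.3706, 0, -0.9287)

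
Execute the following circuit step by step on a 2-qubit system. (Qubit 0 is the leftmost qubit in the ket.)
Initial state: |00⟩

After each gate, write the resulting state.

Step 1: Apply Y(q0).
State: i|10⟩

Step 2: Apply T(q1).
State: i|10⟩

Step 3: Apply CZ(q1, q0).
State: i|10⟩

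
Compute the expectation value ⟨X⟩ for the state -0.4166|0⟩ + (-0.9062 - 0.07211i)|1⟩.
0.755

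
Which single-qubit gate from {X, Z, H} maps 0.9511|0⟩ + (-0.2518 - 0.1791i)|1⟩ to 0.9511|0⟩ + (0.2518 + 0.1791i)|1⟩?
Z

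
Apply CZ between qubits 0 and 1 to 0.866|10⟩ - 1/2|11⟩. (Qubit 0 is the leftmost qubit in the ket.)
0.866|10⟩ + 1/2|11⟩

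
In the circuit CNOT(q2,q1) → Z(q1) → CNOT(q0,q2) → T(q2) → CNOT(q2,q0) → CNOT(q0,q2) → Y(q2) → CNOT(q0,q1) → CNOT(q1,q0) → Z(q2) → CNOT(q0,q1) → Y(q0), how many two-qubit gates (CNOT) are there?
7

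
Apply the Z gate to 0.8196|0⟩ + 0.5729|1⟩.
0.8196|0⟩ - 0.5729|1⟩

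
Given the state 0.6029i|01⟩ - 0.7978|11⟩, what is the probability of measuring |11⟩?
0.6365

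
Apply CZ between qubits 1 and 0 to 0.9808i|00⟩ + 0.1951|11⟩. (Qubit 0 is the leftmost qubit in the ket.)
0.9808i|00⟩ - 0.1951|11⟩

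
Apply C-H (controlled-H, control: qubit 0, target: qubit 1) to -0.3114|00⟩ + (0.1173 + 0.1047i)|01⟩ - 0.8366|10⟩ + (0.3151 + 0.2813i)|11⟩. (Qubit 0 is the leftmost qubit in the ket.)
-0.3114|00⟩ + (0.1173 + 0.1047i)|01⟩ + (-0.3688 + 0.1989i)|10⟩ + (-0.8144 - 0.1989i)|11⟩

C-H leaves the control-|0⟩ kets |00⟩, |01⟩ unchanged and applies H to qubit 1 on the control-|1⟩ pair (|10⟩, |11⟩).
H = [[1/√2, 1/√2], [1/√2, -1/√2]].
With a = amp(|10⟩) = -0.8366 and b = amp(|11⟩) = (0.3151 + 0.2813i):
new amp(|10⟩) = (1/√2)·a + (1/√2)·b = (-0.3688 + 0.1989i)
new amp(|11⟩) = (1/√2)·a + (-1/√2)·b = (-0.8144 - 0.1989i)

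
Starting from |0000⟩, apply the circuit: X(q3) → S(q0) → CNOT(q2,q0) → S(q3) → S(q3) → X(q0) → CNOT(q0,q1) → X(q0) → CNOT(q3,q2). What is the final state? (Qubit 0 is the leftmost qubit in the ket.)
-|0111⟩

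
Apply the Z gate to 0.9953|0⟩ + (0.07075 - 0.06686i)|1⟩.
0.9953|0⟩ + (-0.07075 + 0.06686i)|1⟩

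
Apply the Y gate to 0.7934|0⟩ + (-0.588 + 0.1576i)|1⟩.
(0.1576 + 0.588i)|0⟩ + 0.7934i|1⟩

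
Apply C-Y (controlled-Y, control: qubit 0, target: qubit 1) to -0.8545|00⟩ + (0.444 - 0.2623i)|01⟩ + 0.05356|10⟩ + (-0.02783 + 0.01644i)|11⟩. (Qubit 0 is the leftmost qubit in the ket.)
-0.8545|00⟩ + (0.444 - 0.2623i)|01⟩ + (0.01644 + 0.02783i)|10⟩ + 0.05356i|11⟩

C-Y leaves the control-|0⟩ kets |00⟩, |01⟩ unchanged and applies Y to qubit 1 on the control-|1⟩ pair (|10⟩, |11⟩).
Y = [[0, -i], [i, 0]].
With a = amp(|10⟩) = 0.05356 and b = amp(|11⟩) = (-0.02783 + 0.01644i):
new amp(|10⟩) = (-i)·b = (0.01644 + 0.02783i)
new amp(|11⟩) = (i)·a = 0.05356i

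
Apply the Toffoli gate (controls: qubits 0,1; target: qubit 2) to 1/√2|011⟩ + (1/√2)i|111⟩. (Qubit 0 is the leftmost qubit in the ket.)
1/√2|011⟩ + (1/√2)i|110⟩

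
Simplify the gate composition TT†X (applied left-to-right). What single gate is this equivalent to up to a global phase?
X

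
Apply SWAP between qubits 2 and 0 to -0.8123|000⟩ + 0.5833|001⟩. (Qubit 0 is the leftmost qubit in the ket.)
-0.8123|000⟩ + 0.5833|100⟩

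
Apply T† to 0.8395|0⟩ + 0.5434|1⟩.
0.8395|0⟩ + (0.3842 - 0.3842i)|1⟩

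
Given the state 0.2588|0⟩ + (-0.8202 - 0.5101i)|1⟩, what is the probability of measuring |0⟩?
0.06698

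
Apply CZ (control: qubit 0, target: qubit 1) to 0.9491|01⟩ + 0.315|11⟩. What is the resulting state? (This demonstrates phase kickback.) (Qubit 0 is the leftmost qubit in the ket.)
0.9491|01⟩ - 0.315|11⟩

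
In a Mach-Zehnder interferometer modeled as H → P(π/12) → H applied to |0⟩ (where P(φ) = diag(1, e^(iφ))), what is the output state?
(0.983 + 0.1294i)|0⟩ + (0.01704 - 0.1294i)|1⟩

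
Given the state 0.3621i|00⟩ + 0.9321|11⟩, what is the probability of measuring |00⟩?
0.1311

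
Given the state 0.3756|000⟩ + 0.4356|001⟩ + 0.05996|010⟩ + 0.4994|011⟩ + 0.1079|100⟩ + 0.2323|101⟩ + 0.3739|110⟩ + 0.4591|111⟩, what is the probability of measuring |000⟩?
0.1411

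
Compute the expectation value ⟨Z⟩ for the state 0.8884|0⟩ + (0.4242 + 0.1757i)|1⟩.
0.5784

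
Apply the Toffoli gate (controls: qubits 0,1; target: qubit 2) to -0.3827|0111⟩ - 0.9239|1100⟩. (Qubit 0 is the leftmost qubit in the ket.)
-0.3827|0111⟩ - 0.9239|1110⟩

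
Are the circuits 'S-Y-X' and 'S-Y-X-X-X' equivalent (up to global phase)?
Yes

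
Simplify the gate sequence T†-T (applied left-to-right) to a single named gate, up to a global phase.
I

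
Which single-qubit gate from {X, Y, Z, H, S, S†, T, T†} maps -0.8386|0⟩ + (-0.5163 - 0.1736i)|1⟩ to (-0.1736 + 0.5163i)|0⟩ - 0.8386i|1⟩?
Y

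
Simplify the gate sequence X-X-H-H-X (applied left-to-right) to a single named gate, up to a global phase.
X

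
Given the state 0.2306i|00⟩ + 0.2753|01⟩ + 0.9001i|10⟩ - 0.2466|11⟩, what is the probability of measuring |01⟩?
0.07579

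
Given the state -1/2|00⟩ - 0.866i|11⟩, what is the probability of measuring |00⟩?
1/4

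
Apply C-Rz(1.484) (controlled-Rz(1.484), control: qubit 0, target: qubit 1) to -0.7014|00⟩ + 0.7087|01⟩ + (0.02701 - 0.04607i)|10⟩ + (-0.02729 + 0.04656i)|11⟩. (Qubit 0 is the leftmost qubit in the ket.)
-0.7014|00⟩ + 0.7087|01⟩ + (-0.01122 - 0.05221i)|10⟩ + (-0.05158 + 0.01588i)|11⟩

C-Rz(1.484) leaves the control-|0⟩ kets |00⟩, |01⟩ unchanged and applies Rz(1.484) to qubit 1 on the control-|1⟩ pair (|10⟩, |11⟩).
Rz(1.484) = [[e^(−iθ/2), 0], [0, e^(iθ/2)]] with e^(±iθ/2) = cos(θ/2) ± i·sin(θ/2); θ = 1.484, cos(θ/2) ≈ 0.737119, sin(θ/2) ≈ 0.675763.
With a = amp(|10⟩) = (0.02701 - 0.04607i) and b = amp(|11⟩) = (-0.02729 + 0.04656i):
new amp(|10⟩) = (0.737119 - 0.675763i)·a = (-0.01122 - 0.05221i)
new amp(|11⟩) = (0.737119 + 0.675763i)·b = (-0.05158 + 0.01588i)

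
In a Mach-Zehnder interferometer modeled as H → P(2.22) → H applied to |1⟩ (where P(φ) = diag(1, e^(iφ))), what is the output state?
(0.8023 - 0.3983i)|0⟩ + (0.1977 + 0.3983i)|1⟩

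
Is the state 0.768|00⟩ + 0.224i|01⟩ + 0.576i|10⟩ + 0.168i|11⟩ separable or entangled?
Entangled

Writing the state as a|00⟩ + b|01⟩ + c|10⟩ + d|11⟩, it is a product state iff ad − bc = 0.
Here (a, b, c, d) = (0.768, 0.224i, 0.576i, 0.168i): ad − bc = (0.768)(0.168i) − (0.224i)(0.576i) = (0.129 + 0.129i) ≠ 0, so the state is entangled.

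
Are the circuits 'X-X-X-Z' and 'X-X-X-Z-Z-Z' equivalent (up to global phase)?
Yes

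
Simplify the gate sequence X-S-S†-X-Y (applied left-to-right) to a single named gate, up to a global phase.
Y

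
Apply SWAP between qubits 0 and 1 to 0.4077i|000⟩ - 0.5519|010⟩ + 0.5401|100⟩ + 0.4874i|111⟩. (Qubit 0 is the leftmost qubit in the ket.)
0.4077i|000⟩ + 0.5401|010⟩ - 0.5519|100⟩ + 0.4874i|111⟩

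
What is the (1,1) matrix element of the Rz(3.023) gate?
(0.05926 + 0.9982i)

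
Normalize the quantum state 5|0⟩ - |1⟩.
0.9806|0⟩ - 0.1961|1⟩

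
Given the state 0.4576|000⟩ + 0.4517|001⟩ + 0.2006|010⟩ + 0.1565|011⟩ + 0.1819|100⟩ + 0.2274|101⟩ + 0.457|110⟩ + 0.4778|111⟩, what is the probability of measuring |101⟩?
0.05171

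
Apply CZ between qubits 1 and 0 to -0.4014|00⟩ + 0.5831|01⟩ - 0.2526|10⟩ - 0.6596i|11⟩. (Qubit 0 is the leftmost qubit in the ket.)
-0.4014|00⟩ + 0.5831|01⟩ - 0.2526|10⟩ + 0.6596i|11⟩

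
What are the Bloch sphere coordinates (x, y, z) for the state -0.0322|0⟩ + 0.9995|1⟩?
(-0.06437, 0, -0.998)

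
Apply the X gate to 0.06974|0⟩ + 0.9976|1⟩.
0.9976|0⟩ + 0.06974|1⟩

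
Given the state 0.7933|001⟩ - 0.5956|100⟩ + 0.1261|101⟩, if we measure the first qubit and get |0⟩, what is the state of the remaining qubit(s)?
|01⟩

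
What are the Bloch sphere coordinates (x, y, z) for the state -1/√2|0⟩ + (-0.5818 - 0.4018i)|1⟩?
(0.8228, 0.5682, 0.00006552)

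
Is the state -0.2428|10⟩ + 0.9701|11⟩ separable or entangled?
Separable

Writing the state as a|00⟩ + b|01⟩ + c|10⟩ + d|11⟩, it is a product state iff ad − bc = 0.
Here (a, b, c, d) = (0, 0, -0.2428, 0.9701): ad − bc = (0)(0.9701) − (0)(-0.2428) = 0, so the state is separable.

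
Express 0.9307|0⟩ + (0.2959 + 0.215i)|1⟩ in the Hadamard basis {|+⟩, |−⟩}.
(0.8673 + 0.152i)|+⟩ + (0.4489 - 0.152i)|−⟩

With |ψ⟩ = α|0⟩ + β|1⟩, the Hadamard-basis coefficients are ⟨+|ψ⟩ = (α + β)/√2 and ⟨−|ψ⟩ = (α − β)/√2.
Here α = 0.9307, β = (0.2959 + 0.215i): (α + β)/√2 = (0.8673 + 0.152i), (α − β)/√2 = (0.4489 - 0.152i).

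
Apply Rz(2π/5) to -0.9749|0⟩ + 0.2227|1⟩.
(-0.7887 + 0.573i)|0⟩ + (0.1802 + 0.1309i)|1⟩

Rz(2π/5) = [[e^(−iθ/2), 0], [0, e^(iθ/2)]] with e^(±iθ/2) = cos(θ/2) ± i·sin(θ/2); θ = 2π/5, cos(θ/2) ≈ 0.809017, sin(θ/2) ≈ 0.587785.
With a = amp(|0⟩) = -0.9749 and b = amp(|1⟩) = 0.2227:
new amp(|0⟩) = (0.809017 - 0.587785i)·a = (-0.7887 + 0.573i)
new amp(|1⟩) = (0.809017 + 0.587785i)·b = (0.1802 + 0.1309i)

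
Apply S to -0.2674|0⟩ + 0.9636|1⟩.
-0.2674|0⟩ + 0.9636i|1⟩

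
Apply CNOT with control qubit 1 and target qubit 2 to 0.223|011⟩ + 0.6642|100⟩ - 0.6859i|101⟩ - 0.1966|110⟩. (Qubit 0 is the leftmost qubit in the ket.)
0.223|010⟩ + 0.6642|100⟩ - 0.6859i|101⟩ - 0.1966|111⟩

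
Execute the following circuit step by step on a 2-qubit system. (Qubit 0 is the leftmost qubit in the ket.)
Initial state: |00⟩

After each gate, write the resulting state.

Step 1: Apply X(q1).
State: |01⟩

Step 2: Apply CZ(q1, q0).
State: |01⟩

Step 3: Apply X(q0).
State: |11⟩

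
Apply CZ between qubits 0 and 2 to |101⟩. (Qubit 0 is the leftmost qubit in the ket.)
-|101⟩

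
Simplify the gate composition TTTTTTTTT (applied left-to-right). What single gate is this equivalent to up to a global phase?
T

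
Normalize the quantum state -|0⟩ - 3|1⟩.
-0.3162|0⟩ - 0.9487|1⟩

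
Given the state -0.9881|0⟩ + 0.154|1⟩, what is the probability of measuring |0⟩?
0.9763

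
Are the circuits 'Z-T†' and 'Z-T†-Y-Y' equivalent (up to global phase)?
Yes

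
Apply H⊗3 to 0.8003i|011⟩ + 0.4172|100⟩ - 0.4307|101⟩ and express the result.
(-0.004773 + 0.2829i)|000⟩ + (0.2998 - 0.2829i)|001⟩ + (-0.004773 - 0.2829i)|010⟩ + (0.2998 + 0.2829i)|011⟩ + (0.004773 + 0.2829i)|100⟩ + (-0.2998 - 0.2829i)|101⟩ + (0.004773 - 0.2829i)|110⟩ + (-0.2998 + 0.2829i)|111⟩

H⊗3 gives amp(|y⟩) = (1/2√2) Σ_x (−1)^(x·y) amp(|x⟩), where x·y is the number of positions in which both x and y have a 1.
|000⟩: (0.8003i + 0.4172 - 0.4307)/(2√2) = (-0.004773 + 0.2829i)
|001⟩: (-0.8003i + 0.4172 + 0.4307)/(2√2) = (0.2998 - 0.2829i)
|010⟩: (-0.8003i + 0.4172 - 0.4307)/(2√2) = (-0.004773 - 0.2829i)
|011⟩: (0.8003i + 0.4172 + 0.4307)/(2√2) = (0.2998 + 0.2829i)
|100⟩: (0.8003i - 0.4172 + 0.4307)/(2√2) = (0.004773 + 0.2829i)
|101⟩: (-0.8003i - 0.4172 - 0.4307)/(2√2) = (-0.2998 - 0.2829i)
|110⟩: (-0.8003i - 0.4172 + 0.4307)/(2√2) = (0.004773 - 0.2829i)
|111⟩: (0.8003i - 0.4172 - 0.4307)/(2√2) = (-0.2998 + 0.2829i)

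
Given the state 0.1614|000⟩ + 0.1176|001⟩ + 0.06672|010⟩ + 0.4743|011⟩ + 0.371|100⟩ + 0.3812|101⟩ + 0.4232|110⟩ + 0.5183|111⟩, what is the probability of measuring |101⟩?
0.1453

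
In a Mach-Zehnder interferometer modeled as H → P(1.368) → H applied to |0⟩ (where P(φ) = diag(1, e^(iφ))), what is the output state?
(0.6007 + 0.4898i)|0⟩ + (0.3993 - 0.4898i)|1⟩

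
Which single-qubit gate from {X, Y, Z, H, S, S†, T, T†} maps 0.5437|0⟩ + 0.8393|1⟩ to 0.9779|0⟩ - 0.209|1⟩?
H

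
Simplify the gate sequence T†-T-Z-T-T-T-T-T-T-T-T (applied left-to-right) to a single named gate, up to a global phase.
Z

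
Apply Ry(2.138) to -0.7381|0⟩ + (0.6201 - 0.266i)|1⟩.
(-0.8987 + 0.2332i)|0⟩ + (-0.3488 - 0.1279i)|1⟩

Ry(2.138) = [[cos(θ/2), −sin(θ/2)], [sin(θ/2), cos(θ/2)]]; θ = 2.138, cos(θ/2) ≈ 0.481001, sin(θ/2) ≈ 0.87672.
With a = amp(|0⟩) = -0.7381 and b = amp(|1⟩) = (0.6201 - 0.266i):
new amp(|0⟩) = (0.481001)·a + (-0.87672)·b = (-0.8987 + 0.2332i)
new amp(|1⟩) = (0.87672)·a + (0.481001)·b = (-0.3488 - 0.1279i)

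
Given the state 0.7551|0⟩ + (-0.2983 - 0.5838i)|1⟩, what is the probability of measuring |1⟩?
0.4298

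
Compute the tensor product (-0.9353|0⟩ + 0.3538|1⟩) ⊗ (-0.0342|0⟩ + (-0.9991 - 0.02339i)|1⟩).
0.03199|00⟩ + (0.9345 + 0.02188i)|01⟩ - 0.0121|10⟩ + (-0.3535 - 0.008275i)|11⟩

amp(|b₁b₂…⟩) = product of the factor amplitudes for bits b₁, b₂, …; only kets whose every factor amplitude is nonzero survive.
|00⟩: (-0.9353)(-0.0342) = 0.03199
|01⟩: (-0.9353)(-0.9991 - 0.02339i) = (0.9345 + 0.02188i)
|10⟩: (0.3538)(-0.0342) = -0.0121
|11⟩: (0.3538)(-0.9991 - 0.02339i) = (-0.3535 - 0.008275i)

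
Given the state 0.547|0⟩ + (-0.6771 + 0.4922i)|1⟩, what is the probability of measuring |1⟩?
0.7007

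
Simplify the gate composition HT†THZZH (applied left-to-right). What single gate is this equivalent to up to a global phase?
H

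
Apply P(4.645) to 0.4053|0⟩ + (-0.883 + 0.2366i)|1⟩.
0.4053|0⟩ + (0.2955 + 0.8651i)|1⟩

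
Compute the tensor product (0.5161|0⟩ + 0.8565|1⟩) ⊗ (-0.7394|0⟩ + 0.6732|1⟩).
-0.3816|00⟩ + 0.3474|01⟩ - 0.6333|10⟩ + 0.5766|11⟩

amp(|b₁b₂…⟩) = product of the factor amplitudes for bits b₁, b₂, …; only kets whose every factor amplitude is nonzero survive.
|00⟩: (0.5161)(-0.7394) = -0.3816
|01⟩: (0.5161)(0.6732) = 0.3474
|10⟩: (0.8565)(-0.7394) = -0.6333
|11⟩: (0.8565)(0.6732) = 0.5766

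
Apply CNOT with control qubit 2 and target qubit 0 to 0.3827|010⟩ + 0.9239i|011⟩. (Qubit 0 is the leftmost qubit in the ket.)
0.3827|010⟩ + 0.9239i|111⟩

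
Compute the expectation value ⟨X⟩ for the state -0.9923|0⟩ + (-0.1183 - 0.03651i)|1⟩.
0.2348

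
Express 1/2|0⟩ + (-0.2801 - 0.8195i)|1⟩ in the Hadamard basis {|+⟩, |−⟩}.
(0.1555 - 0.5795i)|+⟩ + (0.5516 + 0.5795i)|−⟩

With |ψ⟩ = α|0⟩ + β|1⟩, the Hadamard-basis coefficients are ⟨+|ψ⟩ = (α + β)/√2 and ⟨−|ψ⟩ = (α − β)/√2.
Here α = 1/2, β = (-0.2801 - 0.8195i): (α + β)/√2 = (0.1555 - 0.5795i), (α − β)/√2 = (0.5516 + 0.5795i).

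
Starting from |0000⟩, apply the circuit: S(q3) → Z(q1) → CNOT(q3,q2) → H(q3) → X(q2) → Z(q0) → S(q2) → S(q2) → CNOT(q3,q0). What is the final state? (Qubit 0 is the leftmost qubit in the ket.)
-1/√2|0010⟩ - 1/√2|1011⟩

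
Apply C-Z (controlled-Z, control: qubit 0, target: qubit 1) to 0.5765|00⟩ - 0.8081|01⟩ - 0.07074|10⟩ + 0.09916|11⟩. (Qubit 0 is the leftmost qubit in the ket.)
0.5765|00⟩ - 0.8081|01⟩ - 0.07074|10⟩ - 0.09916|11⟩

C-Z leaves the control-|0⟩ kets |00⟩, |01⟩ unchanged and applies Z to qubit 1 on the control-|1⟩ pair (|10⟩, |11⟩).
Z = [[1, 0], [0, -1]].
With a = amp(|10⟩) = -0.07074 and b = amp(|11⟩) = 0.09916:
new amp(|10⟩) = (1)·a = -0.07074
new amp(|11⟩) = (-1)·b = -0.09916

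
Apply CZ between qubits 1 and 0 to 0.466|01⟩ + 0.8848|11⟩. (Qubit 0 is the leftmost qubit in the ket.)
0.466|01⟩ - 0.8848|11⟩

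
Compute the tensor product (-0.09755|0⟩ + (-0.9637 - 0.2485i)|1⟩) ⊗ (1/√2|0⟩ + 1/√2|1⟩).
-0.06898|00⟩ - 0.06898|01⟩ + (-0.6814 - 0.1757i)|10⟩ + (-0.6814 - 0.1757i)|11⟩

amp(|b₁b₂…⟩) = product of the factor amplitudes for bits b₁, b₂, …; only kets whose every factor amplitude is nonzero survive.
|00⟩: (-0.09755)(1/√2) = -0.06898
|01⟩: (-0.09755)(1/√2) = -0.06898
|10⟩: (-0.9637 - 0.2485i)(1/√2) = (-0.6814 - 0.1757i)
|11⟩: (-0.9637 - 0.2485i)(1/√2) = (-0.6814 - 0.1757i)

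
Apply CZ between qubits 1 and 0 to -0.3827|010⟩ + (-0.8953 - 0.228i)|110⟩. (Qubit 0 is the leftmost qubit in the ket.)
-0.3827|010⟩ + (0.8953 + 0.228i)|110⟩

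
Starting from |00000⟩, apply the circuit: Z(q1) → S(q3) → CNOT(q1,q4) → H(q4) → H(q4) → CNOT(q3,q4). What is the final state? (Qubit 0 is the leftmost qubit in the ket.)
|00000⟩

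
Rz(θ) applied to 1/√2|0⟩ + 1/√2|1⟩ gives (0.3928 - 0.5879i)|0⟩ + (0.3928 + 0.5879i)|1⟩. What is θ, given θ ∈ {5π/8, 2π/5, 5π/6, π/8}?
5π/8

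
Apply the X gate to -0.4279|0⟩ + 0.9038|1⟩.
0.9038|0⟩ - 0.4279|1⟩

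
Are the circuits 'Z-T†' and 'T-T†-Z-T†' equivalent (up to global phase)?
Yes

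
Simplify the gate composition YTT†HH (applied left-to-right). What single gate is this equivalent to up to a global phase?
Y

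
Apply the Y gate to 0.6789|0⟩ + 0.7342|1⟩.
-0.7342i|0⟩ + 0.6789i|1⟩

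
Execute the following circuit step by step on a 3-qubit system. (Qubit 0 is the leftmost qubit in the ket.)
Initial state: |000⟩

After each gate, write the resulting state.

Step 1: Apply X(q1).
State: |010⟩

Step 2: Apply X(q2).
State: |011⟩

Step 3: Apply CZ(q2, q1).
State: -|011⟩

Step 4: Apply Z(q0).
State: -|011⟩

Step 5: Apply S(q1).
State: -i|011⟩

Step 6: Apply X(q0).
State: -i|111⟩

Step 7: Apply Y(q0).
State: -|011⟩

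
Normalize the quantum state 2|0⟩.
|0⟩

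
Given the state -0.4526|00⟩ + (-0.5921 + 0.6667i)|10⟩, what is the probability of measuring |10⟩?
0.7951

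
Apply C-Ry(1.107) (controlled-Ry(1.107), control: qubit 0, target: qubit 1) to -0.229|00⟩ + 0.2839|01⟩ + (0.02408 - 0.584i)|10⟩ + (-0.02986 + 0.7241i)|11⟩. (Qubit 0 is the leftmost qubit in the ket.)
-0.229|00⟩ + 0.2839|01⟩ + (0.03618 - 0.8774i)|10⟩ + (-0.01274 + 0.309i)|11⟩

C-Ry(1.107) leaves the control-|0⟩ kets |00⟩, |01⟩ unchanged and applies Ry(1.107) to qubit 1 on the control-|1⟩ pair (|10⟩, |11⟩).
Ry(1.107) = [[cos(θ/2), −sin(θ/2)], [sin(θ/2), cos(θ/2)]]; θ = 1.107, cos(θ/2) ≈ 0.85069, sin(θ/2) ≈ 0.525668.
With a = amp(|10⟩) = (0.02408 - 0.584i) and b = amp(|11⟩) = (-0.02986 + 0.7241i):
new amp(|10⟩) = (0.85069)·a + (-0.525668)·b = (0.03618 - 0.8774i)
new amp(|11⟩) = (0.525668)·a + (0.85069)·b = (-0.01274 + 0.309i)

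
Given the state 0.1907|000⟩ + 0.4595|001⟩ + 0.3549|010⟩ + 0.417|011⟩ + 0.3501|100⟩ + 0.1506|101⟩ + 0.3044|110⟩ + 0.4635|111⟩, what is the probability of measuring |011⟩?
0.1739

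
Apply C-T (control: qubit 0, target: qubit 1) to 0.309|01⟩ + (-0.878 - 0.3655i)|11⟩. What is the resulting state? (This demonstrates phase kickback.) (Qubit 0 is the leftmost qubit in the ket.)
0.309|01⟩ + (-0.3624 - 0.8793i)|11⟩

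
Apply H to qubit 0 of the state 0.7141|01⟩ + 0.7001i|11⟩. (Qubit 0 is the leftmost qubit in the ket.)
(0.5049 + 0.495i)|01⟩ + (0.5049 - 0.495i)|11⟩

H on qubit 0 mixes each pair of kets that differ only in qubit 0: amplitudes (a, b) of (|…0…⟩, |…1…⟩) become ((a + b)/√2, (a − b)/√2). Kets absent from the input have amplitude 0.
(|01⟩, |11⟩): (a, b) = (0.7141, 0.7001i) → ((0.5049 + 0.495i), (0.5049 - 0.495i))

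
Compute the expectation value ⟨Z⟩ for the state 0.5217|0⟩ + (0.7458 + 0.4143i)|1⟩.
-0.4557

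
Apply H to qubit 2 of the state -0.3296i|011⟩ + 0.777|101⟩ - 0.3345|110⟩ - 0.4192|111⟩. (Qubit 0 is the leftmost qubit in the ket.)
-0.2331i|010⟩ + 0.2331i|011⟩ + 0.5494|100⟩ - 0.5494|101⟩ - 0.5329|110⟩ + 0.05989|111⟩

H on qubit 2 mixes each pair of kets that differ only in qubit 2: amplitudes (a, b) of (|…0…⟩, |…1…⟩) become ((a + b)/√2, (a − b)/√2). Kets absent from the input have amplitude 0.
(|010⟩, |011⟩): (a, b) = (0, -0.3296i) → (-0.2331i, 0.2331i)
(|100⟩, |101⟩): (a, b) = (0, 0.777) → (0.5494, -0.5494)
(|110⟩, |111⟩): (a, b) = (-0.3345, -0.4192) → (-0.5329, 0.05989)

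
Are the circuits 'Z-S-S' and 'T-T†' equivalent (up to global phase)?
Yes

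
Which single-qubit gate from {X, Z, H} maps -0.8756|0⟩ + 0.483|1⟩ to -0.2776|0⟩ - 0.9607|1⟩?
H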